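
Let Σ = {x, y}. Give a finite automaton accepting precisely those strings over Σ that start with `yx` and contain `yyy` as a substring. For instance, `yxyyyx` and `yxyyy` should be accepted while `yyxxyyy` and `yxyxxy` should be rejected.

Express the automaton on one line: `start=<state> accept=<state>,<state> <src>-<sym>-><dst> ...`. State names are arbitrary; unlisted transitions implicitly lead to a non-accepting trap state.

Build one automaton per condition and run them in lockstep. One (4 states) tracks whether the input so far still matches the prefix `yx`; the other (4 states) tracks whether and how much of `yyy` has been seen. Each combined state is a pair, one component from each; accept when both components accept. Equivalent product states are then merged.
With 7 states:
        x   y  
>  q0   q1  q2 
   q1   q1  q1 
   q2   q3  q1 
   q3   q3  q4 
   q4   q3  q5 
   q5   q3  q6 
 * q6   q6  q6 
(> = start, * = accepting)

start=q0 accept=q6 q0-x->q1 q0-y->q2 q1-x->q1 q1-y->q1 q2-x->q3 q2-y->q1 q3-x->q3 q3-y->q4 q4-x->q3 q4-y->q5 q5-x->q3 q5-y->q6 q6-x->q6 q6-y->q6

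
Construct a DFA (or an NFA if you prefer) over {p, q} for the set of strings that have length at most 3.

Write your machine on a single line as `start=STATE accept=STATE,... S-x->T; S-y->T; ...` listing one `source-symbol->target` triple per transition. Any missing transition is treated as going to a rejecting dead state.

We only need to distinguish lengths 0, 1, …, 3, and '>3'. Chain A → B → C → D → E on every symbol, with E looping. Accepting states: {A, B, C, D}.
5 states suffice.
       p  q 
>* A   B  B 
 * B   C  C 
 * C   D  D 
 * D   E  E 
   E   E  E 
(> = start, * = accepting)

start=A; accept=A,B,C,D; A-p->B; A-q->B; B-p->C; B-q->C; C-p->D; C-q->D; D-p->E; D-q->E; E-p->E; E-q->E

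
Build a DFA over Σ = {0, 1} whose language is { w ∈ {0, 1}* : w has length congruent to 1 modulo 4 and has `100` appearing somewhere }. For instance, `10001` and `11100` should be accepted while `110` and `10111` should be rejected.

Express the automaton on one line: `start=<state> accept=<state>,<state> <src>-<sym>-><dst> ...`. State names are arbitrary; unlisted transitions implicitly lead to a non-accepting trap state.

start=S0 accept=S14 S0-0->S1 S0-1->S2 S1-0->S3 S1-1->S4 S2-0->S5 S2-1->S4 S3-0->S6 S3-1->S7 S4-0->S8 S4-1->S7 S5-0->S9 S5-1->S7 S6-0->S0 S6-1->S10 S7-0->S11 S7-1->S10 S8-0->S12 S8-1->S10 S9-0->S12 S9-1->S12 S10-0->S13 S10-1->S2 S11-0->S14 S11-1->S2 S12-0->S14 S12-1->S14 S13-0->S15 S13-1->S4 S14-0->S15 S14-1->S15 S15-0->S9 S15-1->S9

Run two small machines in parallel and take their product. The first has 4 states tracking the input length modulo 4; the second has 4 states tracking whether and how much of `100` has been seen. A product state is a pair (one from each), accepting exactly when both do.
A 16-state machine:
          0    1  
>  S0     S1   S2 
   S1     S3   S4 
   S2     S5   S4 
   S3     S6   S7 
   S4     S8   S7 
   S5     S9   S7 
   S6     S0  S10 
   S7    S11  S10 
   S8    S12  S10 
   S9    S12  S12 
   S10   S13   S2 
   S11   S14   S2 
   S12   S14  S14 
   S13   S15   S4 
 * S14   S15  S15 
   S15    S9   S9 
(> = start, * = accepting)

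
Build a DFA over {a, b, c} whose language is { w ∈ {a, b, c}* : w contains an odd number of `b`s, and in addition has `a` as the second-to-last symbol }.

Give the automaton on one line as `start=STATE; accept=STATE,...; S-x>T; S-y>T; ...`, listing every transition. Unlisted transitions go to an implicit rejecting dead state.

start=q0; accept=q3,q5; q0-a>q1; q0-b>q2; q0-c>q0; q1-a>q1; q1-b>q3; q1-c>q0; q2-a>q4; q2-b>q0; q2-c>q2; q3-a>q4; q3-b>q0; q3-c>q2; q4-a>q5; q4-b>q0; q4-c>q3; q5-a>q5; q5-b>q0; q5-c>q3

Build one automaton per condition and run them in lockstep. The first has 2 states tracking the count of `b`s modulo 2; the second has 13 states tracking the last 2 symbols read. A product state is a pair (one from each), accepting exactly when both do. Minimizing collapses redundant product states.
6 states suffice.
        a   b   c  
>  q0   q1  q2  q0 
   q1   q1  q3  q0 
   q2   q4  q0  q2 
 * q3   q4  q0  q2 
   q4   q5  q0  q3 
 * q5   q5  q0  q3 
(> = start, * = accepting)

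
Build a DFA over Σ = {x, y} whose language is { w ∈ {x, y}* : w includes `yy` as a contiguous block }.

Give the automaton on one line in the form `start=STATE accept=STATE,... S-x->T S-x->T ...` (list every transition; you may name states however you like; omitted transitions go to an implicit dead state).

start=s0 accept=s2 s0-x->s0 s0-y->s1 s1-x->s0 s1-y->s2 s2-x->s2 s2-y->s2

States s0..s1 record the length of the longest prefix of `yy` that matches the current input suffix. Reaching s2 means `yy` has been seen, and we stay there forever. Accept from s2.
        x   y  
>  s0   s0  s1 
   s1   s0  s2 
 * s2   s2  s2 
(> = start, * = accepting)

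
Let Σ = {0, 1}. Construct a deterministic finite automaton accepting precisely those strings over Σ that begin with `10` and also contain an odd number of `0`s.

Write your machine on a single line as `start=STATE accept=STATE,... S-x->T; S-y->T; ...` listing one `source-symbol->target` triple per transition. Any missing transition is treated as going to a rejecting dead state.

start=s0; accept=s3; s0-0->s1; s0-1->s2; s1-0->s1; s1-1->s1; s2-0->s3; s2-1->s1; s3-0->s4; s3-1->s3; s4-0->s3; s4-1->s4

Build one automaton per condition and run them in lockstep. The first has 4 states tracking whether the input so far still matches the prefix `10`; the second has 2 states tracking the count of `0`s modulo 2. A product state is a pair (one from each), accepting exactly when both do. After merging equivalent states the machine shrinks.
        0   1  
>  s0   s1  s2 
   s1   s1  s1 
   s2   s3  s1 
 * s3   s4  s3 
   s4   s3  s4 
(> = start, * = accepting)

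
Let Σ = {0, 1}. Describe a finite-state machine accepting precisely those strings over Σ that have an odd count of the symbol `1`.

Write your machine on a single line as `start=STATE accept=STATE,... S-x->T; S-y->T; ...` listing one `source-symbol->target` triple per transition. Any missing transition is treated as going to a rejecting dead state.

The only thing that matters is how many `1`s have appeared, reduced mod 2. Use one state per residue: S0 for 0, …, S1 for 1. Reading `1` moves to the next residue; anything else stays put. S1 is accepting.
A 2-state machine:
        0   1  
>  S0   S0  S1 
 * S1   S1  S0 
(> = start, * = accepting)

start=S0; accept=S1; S0-0->S0; S0-1->S1; S1-0->S1; S1-1->S0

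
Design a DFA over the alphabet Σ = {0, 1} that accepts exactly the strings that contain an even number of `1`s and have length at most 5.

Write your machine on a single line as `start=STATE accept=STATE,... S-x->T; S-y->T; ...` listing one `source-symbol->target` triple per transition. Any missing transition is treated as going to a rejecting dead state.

start=q0; accept=q0,q1,q3,q5,q7,q9; q0-0->q1; q0-1->q2; q1-0->q3; q1-1->q4; q2-0->q4; q2-1->q3; q3-0->q5; q3-1->q6; q4-0->q6; q4-1->q5; q5-0->q7; q5-1->q8; q6-0->q8; q6-1->q7; q7-0->q9; q7-1->q10; q8-0->q10; q8-1->q9; q9-0->q10; q9-1->q10; q10-0->q10; q10-1->q10

Run two small machines in parallel and take their product. The first has 2 states tracking the count of `1`s modulo 2; the second has 7 states tracking the input length, saturating at 6. A product state is a pair (one from each), accepting exactly when both do. After merging equivalent states the machine shrinks.
          0    1  
>* q0     q1   q2 
 * q1     q3   q4 
   q2     q4   q3 
 * q3     q5   q6 
   q4     q6   q5 
 * q5     q7   q8 
   q6     q8   q7 
 * q7     q9  q10 
   q8    q10   q9 
 * q9    q10  q10 
   q10   q10  q10 
(> = start, * = accepting)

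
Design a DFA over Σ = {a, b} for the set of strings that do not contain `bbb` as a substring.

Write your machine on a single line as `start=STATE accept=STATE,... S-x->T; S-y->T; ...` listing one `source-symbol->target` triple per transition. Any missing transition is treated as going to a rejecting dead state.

start=s0; accept=s0,s1,s2; s0-a->s0; s0-b->s1; s1-a->s0; s1-b->s2; s2-a->s0; s2-b->s3; s3-a->s3; s3-b->s3

Track partial matches of the forbidden pattern `bbb`. State s3 is a dead state reached once `bbb` has occurred; every other state accepts. s0 means no part of `bbb` is currently matched.
        a   b  
>* s0   s0  s1 
 * s1   s0  s2 
 * s2   s0  s3 
   s3   s3  s3 
(> = start, * = accepting)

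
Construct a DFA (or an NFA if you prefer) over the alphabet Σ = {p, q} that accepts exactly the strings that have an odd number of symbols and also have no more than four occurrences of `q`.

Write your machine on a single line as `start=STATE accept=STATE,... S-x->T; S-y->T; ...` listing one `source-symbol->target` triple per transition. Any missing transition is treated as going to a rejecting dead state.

Run two small machines in parallel and take their product. One (2 states) tracks the input length modulo 2; the other (6 states) tracks the count of `q`s, saturating at 5. Each combined state is a pair, one component from each; accept when both components accept.
A 12-state machine:
          p    q  
>  S0     S1   S2 
 * S1     S0   S3 
 * S2     S3   S4 
   S3     S2   S5 
   S4     S5   S6 
 * S5     S4   S7 
 * S6     S7   S8 
   S7     S6   S9 
   S8     S9  S10 
 * S9     S8  S11 
   S10   S11  S11 
   S11   S10  S10 
(> = start, * = accepting)

start=S0; accept=S1,S2,S5,S6,S9; S0-p->S1; S0-q->S2; S1-p->S0; S1-q->S3; S2-p->S3; S2-q->S4; S3-p->S2; S3-q->S5; S4-p->S5; S4-q->S6; S5-p->S4; S5-q->S7; S6-p->S7; S6-q->S8; S7-p->S6; S7-q->S9; S8-p->S9; S8-q->S10; S9-p->S8; S9-q->S11; S10-p->S11; S10-q->S11; S11-p->S10; S11-q->S10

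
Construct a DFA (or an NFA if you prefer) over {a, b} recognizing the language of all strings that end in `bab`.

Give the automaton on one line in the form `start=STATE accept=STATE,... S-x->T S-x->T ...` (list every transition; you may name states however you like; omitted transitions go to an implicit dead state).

Remember how much of `bab` the current input suffix matches. State q0 means no match yet; q1 means the last symbol is `b`; q2 means the last 2 symbols are `ba`; q3 means the last 3 symbols are `bab`. Only q3 accepts. On a mismatch, fall back to the longest proper suffix that is still a prefix of `bab`.
With 4 states:
        a   b  
>  q0   q0  q1 
   q1   q2  q1 
   q2   q0  q3 
 * q3   q2  q1 
(> = start, * = accepting)

start=q0 accept=q3 q0-a->q0 q0-b->q1 q1-a->q2 q1-b->q1 q2-a->q0 q2-b->q3 q3-a->q2 q3-b->q1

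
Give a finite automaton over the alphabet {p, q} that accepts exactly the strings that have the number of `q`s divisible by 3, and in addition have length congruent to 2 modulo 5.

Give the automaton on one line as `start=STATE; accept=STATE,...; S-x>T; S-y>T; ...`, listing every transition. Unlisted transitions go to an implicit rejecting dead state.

start=A; accept=D; A-p>B; A-q>C; B-p>D; B-q>E; C-p>E; C-q>F; D-p>G; D-q>H; E-p>H; E-q>I; F-p>I; F-q>G; G-p>J; G-q>K; H-p>K; H-q>L; I-p>L; I-q>J; J-p>A; J-q>M; K-p>M; K-q>N; L-p>N; L-q>A; M-p>C; M-q>O; N-p>O; N-q>B; O-p>F; O-q>D

Build one automaton per condition and run them in lockstep. One (3 states) tracks the count of `q`s modulo 3; the other (5 states) tracks the input length modulo 5. Each combined state is a pair, one component from each; accept when both components accept.
15 states suffice.
       p  q 
>  A   B  C 
   B   D  E 
   C   E  F 
 * D   G  H 
   E   H  I 
   F   I  G 
   G   J  K 
   H   K  L 
   I   L  J 
   J   A  M 
   K   M  N 
   L   N  A 
   M   C  O 
   N   O  B 
   O   F  D 
(> = start, * = accepting)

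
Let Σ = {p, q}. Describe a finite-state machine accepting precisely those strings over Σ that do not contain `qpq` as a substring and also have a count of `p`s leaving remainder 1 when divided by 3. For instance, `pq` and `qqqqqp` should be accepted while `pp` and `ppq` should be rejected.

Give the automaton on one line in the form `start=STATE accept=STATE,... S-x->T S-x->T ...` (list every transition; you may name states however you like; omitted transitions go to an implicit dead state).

start=A accept=B,E,F A-p->B A-q->C B-p->D B-q->E C-p->F C-q->C D-p->A D-q->G E-p->H E-q->E F-p->D F-q->I G-p->J G-q->G H-p->A H-q->I I-p->I I-q->I J-p->B J-q->I

Run two small machines in parallel and take their product. The first has 4 states tracking partial matches of the forbidden pattern `qpq`; the second has 3 states tracking the count of `p`s modulo 3. A product state is a pair (one from each), accepting exactly when both do. Equivalent product states are then merged.
With 10 states:
       p  q 
>  A   B  C 
 * B   D  E 
   C   F  C 
   D   A  G 
 * E   H  E 
 * F   D  I 
   G   J  G 
   H   A  I 
   I   I  I 
   J   B  I 
(> = start, * = accepting)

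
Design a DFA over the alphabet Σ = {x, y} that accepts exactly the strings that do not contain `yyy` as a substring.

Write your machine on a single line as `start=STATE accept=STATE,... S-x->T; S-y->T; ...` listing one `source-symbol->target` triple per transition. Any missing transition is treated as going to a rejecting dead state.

start=q0; accept=q0,q1,q2; q0-x->q0; q0-y->q1; q1-x->q0; q1-y->q2; q2-x->q0; q2-y->q3; q3-x->q3; q3-y->q3

Track partial matches of the forbidden pattern `yyy`. State q3 is a dead state reached once `yyy` has occurred; every other state accepts. q0 means no part of `yyy` is currently matched.
A 4-state machine:
        x   y  
>* q0   q0  q1 
 * q1   q0  q2 
 * q2   q0  q3 
   q3   q3  q3 
(> = start, * = accepting)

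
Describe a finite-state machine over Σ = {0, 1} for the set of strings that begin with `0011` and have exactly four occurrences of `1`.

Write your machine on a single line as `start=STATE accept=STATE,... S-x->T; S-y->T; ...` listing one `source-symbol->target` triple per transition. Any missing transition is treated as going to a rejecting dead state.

Handle the two conditions separately and then intersect. The first has 6 states tracking whether the input so far still matches the prefix `0011`; the second has 6 states tracking the count of `1`s, saturating at 5. A product state is a pair (one from each), accepting exactly when both do.
A 14-state machine:
          0    1  
>  q0     q1   q2 
   q1     q3   q2 
   q2     q2   q4 
   q3     q5   q6 
   q4     q4   q7 
   q5     q5   q2 
   q6     q2   q8 
   q7     q7   q9 
   q8     q8  q10 
   q9     q9  q11 
   q10   q10  q12 
   q11   q11  q11 
 * q12   q12  q13 
   q13   q13  q13 
(> = start, * = accepting)

start=q0; accept=q12; q0-0->q1; q0-1->q2; q1-0->q3; q1-1->q2; q2-0->q2; q2-1->q4; q3-0->q5; q3-1->q6; q4-0->q4; q4-1->q7; q5-0->q5; q5-1->q2; q6-0->q2; q6-1->q8; q7-0->q7; q7-1->q9; q8-0->q8; q8-1->q10; q9-0->q9; q9-1->q11; q10-0->q10; q10-1->q12; q11-0->q11; q11-1->q11; q12-0->q12; q12-1->q13; q13-0->q13; q13-1->q13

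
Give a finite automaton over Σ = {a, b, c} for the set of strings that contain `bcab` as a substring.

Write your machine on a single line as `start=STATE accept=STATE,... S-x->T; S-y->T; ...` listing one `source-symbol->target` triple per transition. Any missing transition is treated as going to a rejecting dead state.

start=S0; accept=S4; S0-a->S0; S0-b->S1; S0-c->S0; S1-a->S0; S1-b->S1; S1-c->S2; S2-a->S3; S2-b->S1; S2-c->S0; S3-a->S0; S3-b->S4; S3-c->S0; S4-a->S4; S4-b->S4; S4-c->S4

States S0..S3 record the length of the longest prefix of `bcab` that matches the current input suffix. Reaching S4 means `bcab` has been seen, and we stay there forever. Accept from S4.
        a   b   c  
>  S0   S0  S1  S0 
   S1   S0  S1  S2 
   S2   S3  S1  S0 
   S3   S0  S4  S0 
 * S4   S4  S4  S4 
(> = start, * = accepting)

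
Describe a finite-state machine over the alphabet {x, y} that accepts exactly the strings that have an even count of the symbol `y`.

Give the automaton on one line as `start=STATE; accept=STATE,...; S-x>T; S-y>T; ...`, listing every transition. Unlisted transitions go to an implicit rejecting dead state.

start=S0; accept=S0; S0-x>S0; S0-y>S1; S1-x>S1; S1-y>S0

Keep the running count of `y`s modulo 2: each `y` advances along the cycle S0 → S1 → S0 while other symbols loop. Accept at S0.
With 2 states:
        x   y  
>* S0   S0  S1 
   S1   S1  S0 
(> = start, * = accepting)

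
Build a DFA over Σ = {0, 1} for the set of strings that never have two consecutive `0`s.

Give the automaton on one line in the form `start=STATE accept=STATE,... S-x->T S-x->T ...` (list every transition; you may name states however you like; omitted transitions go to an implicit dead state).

Track partial matches of the forbidden pattern `00`. State q2 is a dead state reached once `00` has occurred; every other state accepts. q0 means no part of `00` is currently matched.
        0   1  
>* q0   q1  q0 
 * q1   q2  q0 
   q2   q2  q2 
(> = start, * = accepting)

start=q0 accept=q0,q1 q0-0->q1 q0-1->q0 q1-0->q2 q1-1->q0 q2-0->q2 q2-1->q2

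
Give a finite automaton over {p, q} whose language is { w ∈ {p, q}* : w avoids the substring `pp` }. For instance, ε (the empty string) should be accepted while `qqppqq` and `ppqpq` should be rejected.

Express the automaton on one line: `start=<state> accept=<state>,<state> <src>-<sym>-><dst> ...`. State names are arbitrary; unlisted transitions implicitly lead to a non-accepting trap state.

start=s0 accept=s0,s1 s0-p->s1 s0-q->s0 s1-p->s2 s1-q->s0 s2-p->s2 s2-q->s2

This is the complement of 'contains `pp`'. Use the same substring-matching states — s0 through s2 holding how much of `pp` has just been matched — but flip the accepting set: everything except the trap s2 accepts.
A 3-state machine:
        p   q  
>* s0   s1  s0 
 * s1   s2  s0 
   s2   s2  s2 
(> = start, * = accepting)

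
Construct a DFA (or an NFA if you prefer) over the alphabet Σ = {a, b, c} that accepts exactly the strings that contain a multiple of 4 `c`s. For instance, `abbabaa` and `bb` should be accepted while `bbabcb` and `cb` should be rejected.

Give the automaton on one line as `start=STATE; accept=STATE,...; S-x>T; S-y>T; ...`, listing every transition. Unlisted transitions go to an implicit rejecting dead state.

The only thing that matters is how many `c`s have appeared, reduced mod 4. Use one state per residue: s0 for 0, …, s3 for 3. Reading `c` moves to the next residue; anything else stays put. s0 is accepting.
4 states suffice.
        a   b   c  
>* s0   s0  s0  s1 
   s1   s1  s1  s2 
   s2   s2  s2  s3 
   s3   s3  s3  s0 
(> = start, * = accepting)

start=s0; accept=s0; s0-a>s0; s0-b>s0; s0-c>s1; s1-a>s1; s1-b>s1; s1-c>s2; s2-a>s2; s2-b>s2; s2-c>s3; s3-a>s3; s3-b>s3; s3-c>s0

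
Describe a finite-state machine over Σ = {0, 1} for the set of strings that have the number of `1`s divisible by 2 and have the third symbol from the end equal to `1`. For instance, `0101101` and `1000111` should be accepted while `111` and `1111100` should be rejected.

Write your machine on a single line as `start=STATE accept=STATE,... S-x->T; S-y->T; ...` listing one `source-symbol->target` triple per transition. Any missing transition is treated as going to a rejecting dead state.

Run two small machines in parallel and take their product. One (2 states) tracks the count of `1`s modulo 2; the other (15 states) tracks the last 3 symbols read. Each combined state is a pair, one component from each; accept when both components accept. Minimizing collapses redundant product states.
12 states suffice.
          0    1  
>  q0     q0   q1 
   q1     q2   q3 
   q2     q4   q5 
   q3     q6   q7 
   q4     q4   q8 
 * q5     q9   q7 
 * q6    q10   q1 
   q7     q2  q11 
   q8     q9   q7 
   q9    q10   q1 
 * q10    q0   q1 
 * q11    q6   q7 
(> = start, * = accepting)

start=q0; accept=q5,q6,q10,q11; q0-0->q0; q0-1->q1; q1-0->q2; q1-1->q3; q2-0->q4; q2-1->q5; q3-0->q6; q3-1->q7; q4-0->q4; q4-1->q8; q5-0->q9; q5-1->q7; q6-0->q10; q6-1->q1; q7-0->q2; q7-1->q11; q8-0->q9; q8-1->q7; q9-0->q10; q9-1->q1; q10-0->q0; q10-1->q1; q11-0->q6; q11-1->q7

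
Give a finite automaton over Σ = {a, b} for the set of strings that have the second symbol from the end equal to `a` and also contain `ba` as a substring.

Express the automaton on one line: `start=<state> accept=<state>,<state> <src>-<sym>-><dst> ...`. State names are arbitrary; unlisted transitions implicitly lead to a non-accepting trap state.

start=q0 accept=q3,q4 q0-a->q0 q0-b->q1 q1-a->q2 q1-b->q1 q2-a->q3 q2-b->q4 q3-a->q3 q3-b->q4 q4-a->q2 q4-b->q1

Build one automaton per condition and run them in lockstep. The first has 7 states tracking the last 2 symbols read; the second has 3 states tracking whether and how much of `ba` has been seen. A product state is a pair (one from each), accepting exactly when both do. Minimizing collapses redundant product states.
A 5-state machine:
        a   b  
>  q0   q0  q1 
   q1   q2  q1 
   q2   q3  q4 
 * q3   q3  q4 
 * q4   q2  q1 
(> = start, * = accepting)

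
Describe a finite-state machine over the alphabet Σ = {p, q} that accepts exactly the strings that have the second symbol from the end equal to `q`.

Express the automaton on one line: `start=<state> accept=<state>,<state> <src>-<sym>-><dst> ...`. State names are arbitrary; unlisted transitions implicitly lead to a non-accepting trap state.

start=A accept=F,G A-p->B A-q->C B-p->D B-q->E C-p->F C-q->G D-p->D D-q->E E-p->F E-q->G F-p->D F-q->E G-p->F G-q->G

A DFA must remember the last 2 symbols (since which symbol is second-to-last isn't known until the input ends). Use one state per possible window of the last ≤2 symbols; accept from those whose window starts with `q`.
       p  q 
>  A   B  C 
   B   D  E 
   C   F  G 
   D   D  E 
   E   F  G 
 * F   D  E 
 * G   F  G 
(> = start, * = accepting)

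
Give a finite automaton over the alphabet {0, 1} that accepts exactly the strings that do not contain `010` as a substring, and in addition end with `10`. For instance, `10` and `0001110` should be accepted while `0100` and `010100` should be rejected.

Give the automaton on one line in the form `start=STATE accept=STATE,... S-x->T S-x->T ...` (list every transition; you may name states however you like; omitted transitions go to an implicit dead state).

Handle the two conditions separately and then intersect. One (4 states) tracks partial matches of the forbidden pattern `010`; the other (3 states) tracks how much of the suffix `10` has currently been matched. Each combined state is a pair, one component from each; accept when both components accept. Minimizing collapses redundant product states.
        0   1  
>  q0   q1  q2 
   q1   q1  q3 
   q2   q4  q2 
   q3   q5  q2 
 * q4   q1  q3 
   q5   q5  q5 
(> = start, * = accepting)

start=q0 accept=q4 q0-0->q1 q0-1->q2 q1-0->q1 q1-1->q3 q2-0->q4 q2-1->q2 q3-0->q5 q3-1->q2 q4-0->q1 q4-1->q3 q5-0->q5 q5-1->q5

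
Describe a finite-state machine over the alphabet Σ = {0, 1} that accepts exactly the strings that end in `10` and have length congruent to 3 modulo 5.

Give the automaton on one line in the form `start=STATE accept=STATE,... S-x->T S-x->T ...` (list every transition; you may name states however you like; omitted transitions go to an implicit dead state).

Build one automaton per condition and run them in lockstep. The first has 3 states tracking how much of the suffix `10` has currently been matched; the second has 5 states tracking the input length modulo 5. A product state is a pair (one from each), accepting exactly when both do. Minimizing collapses redundant product states.
        0   1  
>  q0   q1  q1 
   q1   q2  q3 
   q2   q4  q4 
   q3   q5  q4 
   q4   q6  q6 
 * q5   q6  q6 
   q6   q0  q0 
(> = start, * = accepting)

start=q0 accept=q5 q0-0->q1 q0-1->q1 q1-0->q2 q1-1->q3 q2-0->q4 q2-1->q4 q3-0->q5 q3-1->q4 q4-0->q6 q4-1->q6 q5-0->q6 q5-1->q6 q6-0->q0 q6-1->q0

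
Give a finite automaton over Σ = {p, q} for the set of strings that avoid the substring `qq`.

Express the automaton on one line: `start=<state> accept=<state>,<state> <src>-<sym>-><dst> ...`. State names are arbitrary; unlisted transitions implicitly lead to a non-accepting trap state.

start=A accept=A,B A-p->A A-q->B B-p->A B-q->C C-p->C C-q->C

Track partial matches of the forbidden pattern `qq`. State C is a dead state reached once `qq` has occurred; every other state accepts. A means no part of `qq` is currently matched.
       p  q 
>* A   A  B 
 * B   A  C 
   C   C  C 
(> = start, * = accepting)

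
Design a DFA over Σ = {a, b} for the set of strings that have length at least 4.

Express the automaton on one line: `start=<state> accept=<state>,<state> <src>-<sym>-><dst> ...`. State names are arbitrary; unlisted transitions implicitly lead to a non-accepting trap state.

We only need to distinguish lengths 0, 1, …, 4, and '>4'. Chain q0 → q1 → q2 → q3 → q4 → q5 on every symbol, with q5 looping. Accepting states: {q4, q5}.
A 6-state machine:
        a   b  
>  q0   q1  q1 
   q1   q2  q2 
   q2   q3  q3 
   q3   q4  q4 
 * q4   q5  q5 
 * q5   q5  q5 
(> = start, * = accepting)

start=q0 accept=q4,q5 q0-a->q1 q0-b->q1 q1-a->q2 q1-b->q2 q2-a->q3 q2-b->q3 q3-a->q4 q3-b->q4 q4-a->q5 q4-b->q5 q5-a->q5 q5-b->q5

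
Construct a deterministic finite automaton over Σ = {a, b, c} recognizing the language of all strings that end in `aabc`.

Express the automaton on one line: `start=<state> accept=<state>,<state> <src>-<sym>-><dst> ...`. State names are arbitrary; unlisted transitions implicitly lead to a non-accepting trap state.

start=s0 accept=s4 s0-a->s1 s0-b->s0 s0-c->s0 s1-a->s2 s1-b->s0 s1-c->s0 s2-a->s2 s2-b->s3 s2-c->s0 s3-a->s1 s3-b->s0 s3-c->s4 s4-a->s1 s4-b->s0 s4-c->s0

Remember how much of `aabc` the current input suffix matches. State s0 means no match yet; s1 means the last symbol is `a`; s2 means the last 2 symbols are `aa`; s3 means the last 3 symbols are `aab`; s4 means the last 4 symbols are `aabc`. Only s4 accepts. On a mismatch, fall back to the longest proper suffix that is still a prefix of `aabc`.
        a   b   c  
>  s0   s1  s0  s0 
   s1   s2  s0  s0 
   s2   s2  s3  s0 
   s3   s1  s0  s4 
 * s4   s1  s0  s0 
(> = start, * = accepting)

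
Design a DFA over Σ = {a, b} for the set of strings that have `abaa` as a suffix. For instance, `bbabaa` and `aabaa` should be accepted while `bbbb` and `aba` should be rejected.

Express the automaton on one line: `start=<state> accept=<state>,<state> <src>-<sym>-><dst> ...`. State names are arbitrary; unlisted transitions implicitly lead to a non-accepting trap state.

Let each state record the length of the longest suffix of the input read so far that is also a prefix of `abaa`. s1 means the last symbol is `a`; s2 means the last 2 symbols are `ab`; s3 means the last 3 symbols are `aba`; s4 means the last 4 symbols are `abaa`. Accept only at s4, where the string currently ends in `abaa`.
5 states suffice.
        a   b  
>  s0   s1  s0 
   s1   s1  s2 
   s2   s3  s0 
   s3   s4  s2 
 * s4   s1  s2 
(> = start, * = accepting)

start=s0 accept=s4 s0-a->s1 s0-b->s0 s1-a->s1 s1-b->s2 s2-a->s3 s2-b->s0 s3-a->s4 s3-b->s2 s4-a->s1 s4-b->s2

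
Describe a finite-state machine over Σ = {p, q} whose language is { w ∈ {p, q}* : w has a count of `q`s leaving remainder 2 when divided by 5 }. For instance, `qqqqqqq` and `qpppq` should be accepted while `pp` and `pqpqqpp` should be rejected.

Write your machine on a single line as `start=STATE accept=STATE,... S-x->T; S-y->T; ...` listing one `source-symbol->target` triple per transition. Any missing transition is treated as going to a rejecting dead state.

start=S0; accept=S2; S0-p->S0; S0-q->S1; S1-p->S1; S1-q->S2; S2-p->S2; S2-q->S3; S3-p->S3; S3-q->S4; S4-p->S4; S4-q->S0

Keep the running count of `q`s modulo 5: each `q` advances along the cycle S0 → S1 → S2 → S3 → S4 → S0 while other symbols loop. Accept at S2.
5 states suffice.
        p   q  
>  S0   S0  S1 
   S1   S1  S2 
 * S2   S2  S3 
   S3   S3  S4 
   S4   S4  S0 
(> = start, * = accepting)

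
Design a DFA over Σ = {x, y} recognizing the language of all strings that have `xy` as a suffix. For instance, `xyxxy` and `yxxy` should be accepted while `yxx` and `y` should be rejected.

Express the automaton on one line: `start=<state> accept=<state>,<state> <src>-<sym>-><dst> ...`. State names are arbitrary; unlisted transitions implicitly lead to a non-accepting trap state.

Remember how much of `xy` the current input suffix matches. State S0 means no match yet; S1 means the last symbol is `x`; S2 means the last 2 symbols are `xy`. Only S2 accepts. On a mismatch, fall back to the longest proper suffix that is still a prefix of `xy`.
A 3-state machine:
        x   y  
>  S0   S1  S0 
   S1   S1  S2 
 * S2   S1  S0 
(> = start, * = accepting)

start=S0 accept=S2 S0-x->S1 S0-y->S0 S1-x->S1 S1-y->S2 S2-x->S1 S2-y->S0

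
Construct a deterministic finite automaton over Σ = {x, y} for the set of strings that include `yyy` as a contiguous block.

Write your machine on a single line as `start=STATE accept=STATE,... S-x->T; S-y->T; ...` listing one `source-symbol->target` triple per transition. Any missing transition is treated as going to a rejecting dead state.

Track how much of `yyy` has been matched so far: state s0 is no progress, s3 is the absorbing accept state reached once `yyy` has occurred. Intermediate states record partial matches; on a mismatch, fall back to the longest reusable overlap.
With 4 states:
        x   y  
>  s0   s0  s1 
   s1   s0  s2 
   s2   s0  s3 
 * s3   s3  s3 
(> = start, * = accepting)

start=s0; accept=s3; s0-x->s0; s0-y->s1; s1-x->s0; s1-y->s2; s2-x->s0; s2-y->s3; s3-x->s3; s3-y->s3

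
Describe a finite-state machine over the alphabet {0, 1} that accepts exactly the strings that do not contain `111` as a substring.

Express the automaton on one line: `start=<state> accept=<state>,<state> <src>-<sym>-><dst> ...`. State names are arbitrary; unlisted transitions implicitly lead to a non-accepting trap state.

This is the complement of 'contains `111`'. Use the same substring-matching states — q0 through q3 holding how much of `111` has just been matched — but flip the accepting set: everything except the trap q3 accepts.
        0   1  
>* q0   q0  q1 
 * q1   q0  q2 
 * q2   q0  q3 
   q3   q3  q3 
(> = start, * = accepting)

start=q0 accept=q0,q1,q2 q0-0->q0 q0-1->q1 q1-0->q0 q1-1->q2 q2-0->q0 q2-1->q3 q3-0->q3 q3-1->q3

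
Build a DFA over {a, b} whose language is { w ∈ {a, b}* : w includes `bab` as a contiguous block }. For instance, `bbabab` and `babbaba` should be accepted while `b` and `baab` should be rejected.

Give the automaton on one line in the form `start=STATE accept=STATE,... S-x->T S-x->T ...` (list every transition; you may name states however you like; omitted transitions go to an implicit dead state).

start=q0 accept=q3 q0-a->q0 q0-b->q1 q1-a->q2 q1-b->q1 q2-a->q0 q2-b->q3 q3-a->q3 q3-b->q3

Track how much of `bab` has been matched so far: state q0 is no progress, q3 is the absorbing accept state reached once `bab` has occurred. Intermediate states record partial matches; on a mismatch, fall back to the longest reusable overlap.
A 4-state machine:
        a   b  
>  q0   q0  q1 
   q1   q2  q1 
   q2   q0  q3 
 * q3   q3  q3 
(> = start, * = accepting)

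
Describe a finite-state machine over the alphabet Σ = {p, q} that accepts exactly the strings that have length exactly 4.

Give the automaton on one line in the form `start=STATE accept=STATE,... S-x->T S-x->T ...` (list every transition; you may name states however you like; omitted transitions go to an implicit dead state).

Count input length up to 5: every symbol moves from S0 toward S5, which means 'more than 4' and absorbs. Accept from {S4}.
With 6 states:
        p   q  
>  S0   S1  S1 
   S1   S2  S2 
   S2   S3  S3 
   S3   S4  S4 
 * S4   S5  S5 
   S5   S5  S5 
(> = start, * = accepting)

start=S0 accept=S4 S0-p->S1 S0-q->S1 S1-p->S2 S1-q->S2 S2-p->S3 S2-q->S3 S3-p->S4 S3-q->S4 S4-p->S5 S4-q->S5 S5-p->S5 S5-q->S5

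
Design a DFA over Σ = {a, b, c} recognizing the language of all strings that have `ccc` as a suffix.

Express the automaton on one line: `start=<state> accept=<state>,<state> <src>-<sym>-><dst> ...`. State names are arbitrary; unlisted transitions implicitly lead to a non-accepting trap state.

Let each state record the length of the longest suffix of the input read so far that is also a prefix of `ccc`. q1 means the last symbol is `c`; q2 means the last 2 symbols are `cc`; q3 means the last 3 symbols are `ccc`. Accept only at q3, where the string currently ends in `ccc`.
With 4 states:
        a   b   c  
>  q0   q0  q0  q1 
   q1   q0  q0  q2 
   q2   q0  q0  q3 
 * q3   q0  q0  q3 
(> = start, * = accepting)

start=q0 accept=q3 q0-a->q0 q0-b->q0 q0-c->q1 q1-a->q0 q1-b->q0 q1-c->q2 q2-a->q0 q2-b->q0 q2-c->q3 q3-a->q0 q3-b->q0 q3-c->q3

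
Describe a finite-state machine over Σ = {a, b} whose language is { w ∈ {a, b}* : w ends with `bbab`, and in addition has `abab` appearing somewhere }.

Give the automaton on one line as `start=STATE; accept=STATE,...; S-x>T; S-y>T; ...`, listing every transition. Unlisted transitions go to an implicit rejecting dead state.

Run two small machines in parallel and take their product. One (5 states) tracks how much of the suffix `bbab` has currently been matched; the other (5 states) tracks whether and how much of `abab` has been seen. Each combined state is a pair, one component from each; accept when both components accept.
          a    b  
>  q0     q1   q2 
   q1     q1   q3 
   q2     q1   q4 
   q3     q5   q4 
   q4     q6   q4 
   q5     q1   q7 
   q6     q1   q8 
   q7     q9  q10 
   q8     q5   q4 
   q9     q9   q7 
   q10   q11  q10 
   q11    q9  q12 
 * q12    q9  q10 
(> = start, * = accepting)

start=q0; accept=q12; q0-a>q1; q0-b>q2; q1-a>q1; q1-b>q3; q2-a>q1; q2-b>q4; q3-a>q5; q3-b>q4; q4-a>q6; q4-b>q4; q5-a>q1; q5-b>q7; q6-a>q1; q6-b>q8; q7-a>q9; q7-b>q10; q8-a>q5; q8-b>q4; q9-a>q9; q9-b>q7; q10-a>q11; q10-b>q10; q11-a>q9; q11-b>q12; q12-a>q9; q12-b>q10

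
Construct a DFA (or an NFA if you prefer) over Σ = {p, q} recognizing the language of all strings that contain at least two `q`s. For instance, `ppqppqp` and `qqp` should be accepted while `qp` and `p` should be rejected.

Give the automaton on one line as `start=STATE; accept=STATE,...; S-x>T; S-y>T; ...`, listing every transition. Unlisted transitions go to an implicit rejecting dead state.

Only the number of `q`s matters, and only up to 3. Make a chain A → B → C → D advanced by each `q` (with D absorbing); every other symbol self-loops. The accepting set is {C, D}.
With 4 states:
       p  q 
>  A   A  B 
   B   B  C 
 * C   C  D 
 * D   D  D 
(> = start, * = accepting)

start=A; accept=C,D; A-p>A; A-q>B; B-p>B; B-q>C; C-p>C; C-q>D; D-p>D; D-q>D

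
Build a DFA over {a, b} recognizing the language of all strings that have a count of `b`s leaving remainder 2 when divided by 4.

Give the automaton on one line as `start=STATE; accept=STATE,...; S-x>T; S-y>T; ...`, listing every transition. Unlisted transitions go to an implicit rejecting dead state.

start=q0; accept=q2; q0-a>q0; q0-b>q1; q1-a>q1; q1-b>q2; q2-a>q2; q2-b>q3; q3-a>q3; q3-b>q0

Keep the running count of `b`s modulo 4: each `b` advances along the cycle q0 → q1 → q2 → q3 → q0 while other symbols loop. Accept at q2.
A 4-state machine:
        a   b  
>  q0   q0  q1 
   q1   q1  q2 
 * q2   q2  q3 
   q3   q3  q0 
(> = start, * = accepting)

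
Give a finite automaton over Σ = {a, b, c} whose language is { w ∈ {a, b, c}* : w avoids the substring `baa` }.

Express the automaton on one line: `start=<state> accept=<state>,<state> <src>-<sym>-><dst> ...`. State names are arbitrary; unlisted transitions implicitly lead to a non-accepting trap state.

Track partial matches of the forbidden pattern `baa`. State q3 is a dead state reached once `baa` has occurred; every other state accepts. q0 means no part of `baa` is currently matched.
A 4-state machine:
        a   b   c  
>* q0   q0  q1  q0 
 * q1   q2  q1  q0 
 * q2   q3  q1  q0 
   q3   q3  q3  q3 
(> = start, * = accepting)

start=q0 accept=q0,q1,q2 q0-a->q0 q0-b->q1 q0-c->q0 q1-a->q2 q1-b->q1 q1-c->q0 q2-a->q3 q2-b->q1 q2-c->q0 q3-a->q3 q3-b->q3 q3-c->q3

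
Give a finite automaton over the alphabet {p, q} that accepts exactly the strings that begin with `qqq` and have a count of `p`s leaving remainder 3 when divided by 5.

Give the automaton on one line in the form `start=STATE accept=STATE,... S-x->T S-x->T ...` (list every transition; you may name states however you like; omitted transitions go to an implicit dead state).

Build one automaton per condition and run them in lockstep. The first has 5 states tracking whether the input so far still matches the prefix `qqq`; the second has 5 states tracking the count of `p`s modulo 5. A product state is a pair (one from each), accepting exactly when both do.
          p    q  
>  S0     S1   S2 
   S1     S3   S1 
   S2     S1   S4 
   S3     S5   S3 
   S4     S1   S6 
   S5     S7   S5 
   S6     S8   S6 
   S7     S9   S7 
   S8    S10   S8 
   S9     S1   S9 
   S10   S11  S10 
 * S11   S12  S11 
   S12    S6  S12 
(> = start, * = accepting)

start=S0 accept=S11 S0-p->S1 S0-q->S2 S1-p->S3 S1-q->S1 S2-p->S1 S2-q->S4 S3-p->S5 S3-q->S3 S4-p->S1 S4-q->S6 S5-p->S7 S5-q->S5 S6-p->S8 S6-q->S6 S7-p->S9 S7-q->S7 S8-p->S10 S8-q->S8 S9-p->S1 S9-q->S9 S10-p->S11 S10-q->S10 S11-p->S12 S11-q->S11 S12-p->S6 S12-q->S12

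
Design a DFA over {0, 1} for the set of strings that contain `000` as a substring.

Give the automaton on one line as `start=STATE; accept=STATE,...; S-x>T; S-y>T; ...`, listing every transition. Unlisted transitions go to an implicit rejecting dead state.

start=A; accept=D; A-0>B; A-1>A; B-0>C; B-1>A; C-0>D; C-1>A; D-0>D; D-1>D

States A..C record the length of the longest prefix of `000` that matches the current input suffix. Reaching D means `000` has been seen, and we stay there forever. Accept from D.
With 4 states:
       0  1 
>  A   B  A 
   B   C  A 
   C   D  A 
 * D   D  D 
(> = start, * = accepting)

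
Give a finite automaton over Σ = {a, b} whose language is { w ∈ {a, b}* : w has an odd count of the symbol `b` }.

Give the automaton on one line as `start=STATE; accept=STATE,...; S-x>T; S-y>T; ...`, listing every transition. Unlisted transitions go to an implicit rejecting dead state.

start=S0; accept=S1; S0-a>S0; S0-b>S1; S1-a>S1; S1-b>S0

Keep the running count of `b`s modulo 2: each `b` advances along the cycle S0 → S1 → S0 while other symbols loop. Accept at S1.
With 2 states:
        a   b  
>  S0   S0  S1 
 * S1   S1  S0 
(> = start, * = accepting)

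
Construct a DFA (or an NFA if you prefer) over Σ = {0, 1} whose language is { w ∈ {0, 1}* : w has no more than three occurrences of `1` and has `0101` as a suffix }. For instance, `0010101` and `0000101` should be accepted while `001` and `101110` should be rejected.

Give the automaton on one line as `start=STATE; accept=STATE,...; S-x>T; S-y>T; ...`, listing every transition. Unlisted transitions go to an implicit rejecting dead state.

start=s0; accept=s8,s10; s0-0>s1; s0-1>s2; s1-0>s1; s1-1>s3; s2-0>s4; s2-1>s5; s3-0>s6; s3-1>s5; s4-0>s4; s4-1>s7; s5-0>s5; s5-1>s5; s6-0>s4; s6-1>s8; s7-0>s9; s7-1>s5; s8-0>s9; s8-1>s5; s9-0>s5; s9-1>s10; s10-0>s5; s10-1>s5

Run two small machines in parallel and take their product. The first has 5 states tracking the count of `1`s, saturating at 4; the second has 5 states tracking how much of the suffix `0101` has currently been matched. A product state is a pair (one from each), accepting exactly when both do. After merging equivalent states the machine shrinks.
          0    1  
>  s0     s1   s2 
   s1     s1   s3 
   s2     s4   s5 
   s3     s6   s5 
   s4     s4   s7 
   s5     s5   s5 
   s6     s4   s8 
   s7     s9   s5 
 * s8     s9   s5 
   s9     s5  s10 
 * s10    s5   s5 
(> = start, * = accepting)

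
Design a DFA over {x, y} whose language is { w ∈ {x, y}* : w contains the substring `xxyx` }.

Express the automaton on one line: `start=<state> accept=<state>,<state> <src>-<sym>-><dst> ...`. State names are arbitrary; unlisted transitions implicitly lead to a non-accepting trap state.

Track how much of `xxyx` has been matched so far: state A is no progress, E is the absorbing accept state reached once `xxyx` has occurred. Intermediate states record partial matches; on a mismatch, fall back to the longest reusable overlap.
A 5-state machine:
       x  y 
>  A   B  A 
   B   C  A 
   C   C  D 
   D   E  A 
 * E   E  E 
(> = start, * = accepting)

start=A accept=E A-x->B A-y->A B-x->C B-y->A C-x->C C-y->D D-x->E D-y->A E-x->E E-y->E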